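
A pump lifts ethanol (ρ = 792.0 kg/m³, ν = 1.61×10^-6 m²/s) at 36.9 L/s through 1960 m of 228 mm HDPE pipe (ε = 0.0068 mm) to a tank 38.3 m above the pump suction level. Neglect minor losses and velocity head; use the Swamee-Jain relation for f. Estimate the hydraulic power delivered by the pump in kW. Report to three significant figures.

P_hyd ≈ 12.7 kW

V = 4Q/(πD²) = 0.9038 m/s; Re = 1.28×10^5; ε/D = 2.98×10^-5; f = 0.01719
h_f = f(L/D)V²/2g = 6.150 m
Total head H = z + h_f = 38.3 + 6.150 = 44.45 m
P_hyd = ρgQH = 792.0·9.81·0.0369·44.45 = 12.74 kW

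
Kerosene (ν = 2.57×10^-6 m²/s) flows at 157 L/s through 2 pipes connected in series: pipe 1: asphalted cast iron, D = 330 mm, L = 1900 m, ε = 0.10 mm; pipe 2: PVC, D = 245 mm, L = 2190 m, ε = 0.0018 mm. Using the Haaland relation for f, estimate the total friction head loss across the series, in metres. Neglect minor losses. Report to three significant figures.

Pipe 1: V = 1.836 m/s, Re = 2.36×10^5, ε/D = 3.03×10^-4, f = 0.01722, h_1 = f(L/D)V²/2g = 17.03 m
Pipe 2: V = 3.330 m/s, Re = 3.17×10^5, ε/D = 7.35×10^-6, f = 0.01425, h_2 = f(L/D)V²/2g = 72.01 m
Series → Q common, losses add: H = Σh = 89.04 m

H ≈ 89.0 m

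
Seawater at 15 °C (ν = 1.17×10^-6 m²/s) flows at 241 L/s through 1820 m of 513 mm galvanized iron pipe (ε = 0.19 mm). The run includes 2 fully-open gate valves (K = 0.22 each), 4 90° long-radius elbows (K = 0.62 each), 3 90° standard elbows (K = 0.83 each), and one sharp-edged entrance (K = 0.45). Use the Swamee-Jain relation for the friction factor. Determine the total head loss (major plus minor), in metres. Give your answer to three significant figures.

H_L ≈ 4.56 m

V = 4Q/(πD²) = 1.166 m/s; V²/2g = 0.06929 m
Re = 5.11×10^5, ε/D = 3.70×10^-4 → f = 0.01688 (Swamee-Jain)
Major: h_f = f(L/D)·V²/2g = 0.01688·3548·0.06929 = 4.151 m
Minor: ΣK = 5.86; h_m = ΣK·V²/2g = 0.4061 m
Total H_L = 4.151 + 0.4061 = 4.557 m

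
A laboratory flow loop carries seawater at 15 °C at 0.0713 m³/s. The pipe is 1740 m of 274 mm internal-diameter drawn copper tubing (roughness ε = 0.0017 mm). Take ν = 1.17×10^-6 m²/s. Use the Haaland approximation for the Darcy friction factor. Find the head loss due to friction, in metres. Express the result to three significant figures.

V = 4Q/(πD²) = 4·0.0713/(π·0.274²) = 1.209 m/s
Re = VD/ν = 1.209·0.274/1.17×10^-6 = 2.83×10^5 → turbulent
ε/D = 0.0017/274 = 6.20×10^-6
Haaland: f = 0.01455
h_f = f(L/D)V²/(2g) = 0.01455·(1740/0.274)·1.209²/(2·9.81) = 6.884 m

h_f ≈ 6.88 m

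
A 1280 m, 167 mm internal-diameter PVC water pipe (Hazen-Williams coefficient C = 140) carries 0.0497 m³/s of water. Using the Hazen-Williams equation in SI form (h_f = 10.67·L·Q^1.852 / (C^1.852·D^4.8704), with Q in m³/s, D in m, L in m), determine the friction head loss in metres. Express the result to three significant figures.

h_f ≈ 34.0 m

h_f = 10.67·1280·0.0497^1.852 / (140^1.852·0.167^4.8704) = 34.05 m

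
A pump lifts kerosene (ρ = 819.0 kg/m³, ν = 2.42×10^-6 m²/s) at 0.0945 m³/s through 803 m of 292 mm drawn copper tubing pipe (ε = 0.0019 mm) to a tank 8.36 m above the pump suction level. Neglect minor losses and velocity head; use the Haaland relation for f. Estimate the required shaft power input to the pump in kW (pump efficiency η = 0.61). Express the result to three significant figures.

P_shaft ≈ 16.0 kW

V = 4Q/(πD²) = 1.411 m/s; Re = 1.70×10^5; ε/D = 6.51×10^-6; f = 0.01603
h_f = f(L/D)V²/2g = 4.474 m
Total head H = z + h_f = 8.36 + 4.474 = 12.83 m
P_hyd = ρgQH = 819.0·9.81·0.0945·12.83 = 9.744 kW
P_shaft = P_hyd/η = 9.744/0.61 = 15.97 kW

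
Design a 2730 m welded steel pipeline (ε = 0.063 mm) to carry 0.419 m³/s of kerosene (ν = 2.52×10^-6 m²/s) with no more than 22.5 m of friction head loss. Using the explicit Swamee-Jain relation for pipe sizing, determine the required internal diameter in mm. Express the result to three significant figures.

Swamee-Jain (Type III): D = 0.66·[ε^1.25·(LQ²/(gh_f))^4.75 + ν·Q^9.4·(L/(gh_f))^5.2]^0.04
LQ²/(gh_f) = 2.171; L/(gh_f) = 12.37
Term 1 = ε^1.25·(…)^4.75 = 2.23×10^-4; Term 2 = ν·Q^9.4·(…)^5.2 = 3.39×10^-4
D = 0.66·(2.23×10^-4 + 3.39×10^-4)^0.04 = 0.4893 m = 489 mm
Check: V = 2.23 m/s, Re = 4.33×10^5, f = 0.01503, h_f = 21.2 m ≈ 22.5 m ✓

D ≈ 489 mm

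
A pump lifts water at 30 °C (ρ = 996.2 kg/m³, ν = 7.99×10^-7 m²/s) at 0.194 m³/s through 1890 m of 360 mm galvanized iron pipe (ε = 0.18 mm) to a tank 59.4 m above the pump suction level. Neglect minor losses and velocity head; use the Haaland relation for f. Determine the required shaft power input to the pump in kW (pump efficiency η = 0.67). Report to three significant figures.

P_shaft ≈ 216 kW

V = 4Q/(πD²) = 1.906 m/s; Re = 8.59×10^5; ε/D = 5.00×10^-4; f = 0.01724
h_f = f(L/D)V²/2g = 16.76 m
Total head H = z + h_f = 59.4 + 16.76 = 76.16 m
P_hyd = ρgQH = 996.2·9.81·0.194·76.16 = 144.4 kW
P_shaft = P_hyd/η = 144.4/0.67 = 215.5 kW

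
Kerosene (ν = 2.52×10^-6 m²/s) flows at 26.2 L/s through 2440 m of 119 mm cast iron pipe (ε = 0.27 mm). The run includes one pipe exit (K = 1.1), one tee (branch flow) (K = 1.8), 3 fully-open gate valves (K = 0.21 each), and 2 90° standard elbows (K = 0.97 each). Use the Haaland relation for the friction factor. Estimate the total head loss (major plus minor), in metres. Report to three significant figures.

V = 4Q/(πD²) = 2.356 m/s; V²/2g = 0.2828 m
Re = 1.11×10^5, ε/D = 0.00227 → f = 0.02554 (Haaland)
Major: h_f = f(L/D)·V²/2g = 0.02554·20504·0.2828 = 148.1 m
Minor: ΣK = 5.47; h_m = ΣK·V²/2g = 1.547 m
Total H_L = 148.1 + 1.547 = 149.6 m

H_L ≈ 150 m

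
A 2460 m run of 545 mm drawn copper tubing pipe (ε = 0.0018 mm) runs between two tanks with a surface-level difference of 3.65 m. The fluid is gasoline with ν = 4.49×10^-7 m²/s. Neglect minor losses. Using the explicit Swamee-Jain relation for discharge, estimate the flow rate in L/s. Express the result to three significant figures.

Swamee-Jain (Type II): Q = -0.965·√(gD⁵h_f/L)·ln[ε/(3.7D) + √(3.17ν²L/(gD³h_f))]
√(gD⁵h_f/L) = √(9.81·0.545⁵·3.65/2460) = 0.02645
ε/(3.7D) = 8.93×10^-7; √(3.17ν²L/(gD³h_f)) = 1.65×10^-5
Q = -0.965·0.02645·ln(1.736×10^-5) = 0.2798 m³/s
Check: V = 1.20 m/s, Re = 1.46×10^6, f = 0.01101, h_f = 3.65 m ≈ 3.65 m ✓

Q ≈ 280 L/s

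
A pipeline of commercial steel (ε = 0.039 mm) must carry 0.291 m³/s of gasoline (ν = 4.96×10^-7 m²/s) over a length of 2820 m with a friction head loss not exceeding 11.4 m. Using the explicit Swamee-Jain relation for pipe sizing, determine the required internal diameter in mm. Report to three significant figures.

D ≈ 470 mm

Swamee-Jain (Type III): D = 0.66·[ε^1.25·(LQ²/(gh_f))^4.75 + ν·Q^9.4·(L/(gh_f))^5.2]^0.04
LQ²/(gh_f) = 2.135; L/(gh_f) = 25.22
Term 1 = ε^1.25·(…)^4.75 = 1.13×10^-4; Term 2 = ν·Q^9.4·(…)^5.2 = 8.81×10^-5
D = 0.66·(1.13×10^-4 + 8.81×10^-5)^0.04 = 0.4696 m = 470 mm
Check: V = 1.68 m/s, Re = 1.59×10^6, f = 0.01276, h_f = 11.0 m ≈ 11.4 m ✓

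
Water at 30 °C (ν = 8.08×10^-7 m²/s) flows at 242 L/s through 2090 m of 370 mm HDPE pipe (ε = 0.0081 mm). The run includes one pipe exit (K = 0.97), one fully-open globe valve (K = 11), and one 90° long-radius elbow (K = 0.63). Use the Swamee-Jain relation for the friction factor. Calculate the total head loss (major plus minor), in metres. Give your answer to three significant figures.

H_L ≈ 20.9 m

V = 4Q/(πD²) = 2.251 m/s; V²/2g = 0.2582 m
Re = 1.03×10^6, ε/D = 2.19×10^-5 → f = 0.01207 (Swamee-Jain)
Major: h_f = f(L/D)·V²/2g = 0.01207·5649·0.2582 = 17.61 m
Minor: ΣK = 12.6; h_m = ΣK·V²/2g = 3.253 m
Total H_L = 17.61 + 3.253 = 20.86 m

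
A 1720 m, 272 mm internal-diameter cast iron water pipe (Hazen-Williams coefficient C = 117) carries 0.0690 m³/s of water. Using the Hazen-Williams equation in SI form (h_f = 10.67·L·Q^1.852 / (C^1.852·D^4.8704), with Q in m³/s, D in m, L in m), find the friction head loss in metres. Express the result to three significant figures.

h_f ≈ 10.9 m

h_f = 10.67·1720·0.0690^1.852 / (117^1.852·0.272^4.8704) = 10.89 m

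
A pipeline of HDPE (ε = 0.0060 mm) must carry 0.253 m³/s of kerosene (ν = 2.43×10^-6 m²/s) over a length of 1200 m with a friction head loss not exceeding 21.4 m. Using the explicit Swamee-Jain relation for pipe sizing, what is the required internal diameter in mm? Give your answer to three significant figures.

Swamee-Jain (Type III): D = 0.66·[ε^1.25·(LQ²/(gh_f))^4.75 + ν·Q^9.4·(L/(gh_f))^5.2]^0.04
LQ²/(gh_f) = 0.3659; L/(gh_f) = 5.716
Term 1 = ε^1.25·(…)^4.75 = 2.50×10^-9; Term 2 = ν·Q^9.4·(…)^5.2 = 5.15×10^-8
D = 0.66·(2.50×10^-9 + 5.15×10^-8)^0.04 = 0.3379 m = 338 mm
Check: V = 2.82 m/s, Re = 3.92×10^5, f = 0.01392, h_f = 20.0 m ≈ 21.4 m ✓

D ≈ 338 mm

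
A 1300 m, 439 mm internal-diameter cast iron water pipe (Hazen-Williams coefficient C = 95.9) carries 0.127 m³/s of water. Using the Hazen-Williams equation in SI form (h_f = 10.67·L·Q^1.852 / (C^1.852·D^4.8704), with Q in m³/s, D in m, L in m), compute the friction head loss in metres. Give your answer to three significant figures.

h_f ≈ 3.58 m

h_f = 10.67·1300·0.127^1.852 / (95.9^1.852·0.439^4.8704) = 3.576 m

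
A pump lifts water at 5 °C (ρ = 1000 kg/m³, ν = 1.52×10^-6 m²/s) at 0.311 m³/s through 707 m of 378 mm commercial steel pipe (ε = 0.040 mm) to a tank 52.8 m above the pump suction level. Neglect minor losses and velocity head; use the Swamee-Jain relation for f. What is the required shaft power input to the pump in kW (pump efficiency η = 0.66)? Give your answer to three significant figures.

V = 4Q/(πD²) = 2.771 m/s; Re = 6.89×10^5; ε/D = 1.06×10^-4; f = 0.01405
h_f = f(L/D)V²/2g = 10.29 m
Total head H = z + h_f = 52.8 + 10.29 = 63.09 m
P_hyd = ρgQH = 1000·9.81·0.311·63.09 = 192.5 kW
P_shaft = P_hyd/η = 192.5/0.66 = 291.6 kW

P_shaft ≈ 292 kW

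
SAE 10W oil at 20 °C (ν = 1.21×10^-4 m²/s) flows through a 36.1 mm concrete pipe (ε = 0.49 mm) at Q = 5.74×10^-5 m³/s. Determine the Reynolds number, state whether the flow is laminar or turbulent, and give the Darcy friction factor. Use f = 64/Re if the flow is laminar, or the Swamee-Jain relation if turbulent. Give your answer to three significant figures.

V = 4Q/(πD²) = 0.05608 m/s
Re = VD/ν = 0.05608·0.0361/1.21×10^-4 = 16.7
Re < 2300 → laminar → f = 64/Re = 3.825

Re ≈ 16.7; laminar; f = 64/Re ≈ 3.83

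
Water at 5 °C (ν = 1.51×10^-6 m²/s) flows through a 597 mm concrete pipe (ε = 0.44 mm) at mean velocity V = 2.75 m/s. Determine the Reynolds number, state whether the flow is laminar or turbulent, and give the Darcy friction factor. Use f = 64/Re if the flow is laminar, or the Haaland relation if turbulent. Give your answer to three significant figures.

Re = VD/ν = 2.750·0.597/1.51×10^-6 = 1.09×10^6
Re > 4000 → turbulent; ε/D = 7.37×10^-4
Haaland: f = 0.01860

Re ≈ 1.09×10^6; turbulent; f ≈ 0.0186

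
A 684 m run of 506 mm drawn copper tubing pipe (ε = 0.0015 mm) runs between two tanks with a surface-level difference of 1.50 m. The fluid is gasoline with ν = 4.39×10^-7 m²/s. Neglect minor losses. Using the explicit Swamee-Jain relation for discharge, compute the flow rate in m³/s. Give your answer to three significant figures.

Swamee-Jain (Type II): Q = -0.965·√(gD⁵h_f/L)·ln[ε/(3.7D) + √(3.17ν²L/(gD³h_f))]
√(gD⁵h_f/L) = √(9.81·0.506⁵·1.50/684) = 0.02671
ε/(3.7D) = 8.01×10^-7; √(3.17ν²L/(gD³h_f)) = 1.48×10^-5
Q = -0.965·0.02671·ln(1.561×10^-5) = 0.2853 m³/s
Check: V = 1.42 m/s, Re = 1.64×10^6, f = 0.01080, h_f = 1.50 m ≈ 1.50 m ✓

Q ≈ 0.285 m³/s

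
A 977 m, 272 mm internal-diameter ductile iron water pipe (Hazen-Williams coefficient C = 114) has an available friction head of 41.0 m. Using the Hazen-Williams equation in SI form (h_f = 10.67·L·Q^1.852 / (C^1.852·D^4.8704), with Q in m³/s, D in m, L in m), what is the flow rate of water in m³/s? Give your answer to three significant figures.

Q ≈ 0.187 m³/s

Rearranging: Q = [h_f·C^1.852·D^4.8704 / (10.67·L)]^(1/1.852)
Q = [41.0·114^1.852·0.272^4.8704 / (10.67·977)]^0.540 = 0.1867 m³/s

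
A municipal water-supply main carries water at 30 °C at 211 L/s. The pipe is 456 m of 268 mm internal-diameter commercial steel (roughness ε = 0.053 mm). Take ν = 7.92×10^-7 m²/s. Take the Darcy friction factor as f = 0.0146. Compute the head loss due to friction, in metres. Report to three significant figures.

V = 4Q/(πD²) = 4·0.211/(π·0.268²) = 3.740 m/s
h_f = f(L/D)V²/(2g) = 0.01460·(456/0.268)·3.740²/(2·9.81) = 17.71 m

h_f ≈ 17.7 m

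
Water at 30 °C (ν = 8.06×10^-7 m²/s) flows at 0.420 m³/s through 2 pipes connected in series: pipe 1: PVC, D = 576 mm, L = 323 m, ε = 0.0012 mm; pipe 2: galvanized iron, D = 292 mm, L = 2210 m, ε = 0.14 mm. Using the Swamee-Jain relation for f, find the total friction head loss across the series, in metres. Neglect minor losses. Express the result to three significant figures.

Pipe 1: V = 1.612 m/s, Re = 1.15×10^6, ε/D = 2.08×10^-6, f = 0.01139, h_1 = f(L/D)V²/2g = 0.8460 m
Pipe 2: V = 6.272 m/s, Re = 2.27×10^6, ε/D = 4.79×10^-4, f = 0.01685, h_2 = f(L/D)V²/2g = 255.6 m
Series → Q common, losses add: H = Σh = 256.5 m

H ≈ 256 m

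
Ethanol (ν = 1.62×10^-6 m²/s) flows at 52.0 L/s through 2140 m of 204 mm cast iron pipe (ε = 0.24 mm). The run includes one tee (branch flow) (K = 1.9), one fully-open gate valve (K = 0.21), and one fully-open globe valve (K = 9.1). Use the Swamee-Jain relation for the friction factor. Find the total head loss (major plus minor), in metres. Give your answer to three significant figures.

H_L ≈ 31.0 m

V = 4Q/(πD²) = 1.591 m/s; V²/2g = 0.1290 m
Re = 2.00×10^5, ε/D = 0.00118 → f = 0.02186 (Swamee-Jain)
Major: h_f = f(L/D)·V²/2g = 0.02186·10490·0.1290 = 29.58 m
Minor: ΣK = 11.2; h_m = ΣK·V²/2g = 1.446 m
Total H_L = 29.58 + 1.446 = 31.03 m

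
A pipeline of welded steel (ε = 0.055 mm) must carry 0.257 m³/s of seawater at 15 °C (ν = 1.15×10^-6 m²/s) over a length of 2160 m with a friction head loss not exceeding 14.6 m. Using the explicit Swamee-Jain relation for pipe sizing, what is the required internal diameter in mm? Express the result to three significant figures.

D ≈ 415 mm

Swamee-Jain (Type III): D = 0.66·[ε^1.25·(LQ²/(gh_f))^4.75 + ν·Q^9.4·(L/(gh_f))^5.2]^0.04
LQ²/(gh_f) = 0.9961; L/(gh_f) = 15.08
Term 1 = ε^1.25·(…)^4.75 = 4.65×10^-6; Term 2 = ν·Q^9.4·(…)^5.2 = 4.38×10^-6
D = 0.66·(4.65×10^-6 + 4.38×10^-6)^0.04 = 0.4147 m = 415 mm
Check: V = 1.90 m/s, Re = 6.86×10^5, f = 0.01439, h_f = 13.8 m ≈ 14.6 m ✓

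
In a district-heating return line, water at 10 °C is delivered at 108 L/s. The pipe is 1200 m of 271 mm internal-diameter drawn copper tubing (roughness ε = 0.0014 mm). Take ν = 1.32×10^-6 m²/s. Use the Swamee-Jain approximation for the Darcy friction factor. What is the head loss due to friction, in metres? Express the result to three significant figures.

V = 4Q/(πD²) = 4·0.108/(π·0.271²) = 1.872 m/s
Re = VD/ν = 1.872·0.271/1.32×10^-6 = 3.84×10^5 → turbulent
ε/D = 0.0014/271 = 5.17×10^-6
Swamee-Jain: f = 0.01380
h_f = f(L/D)V²/(2g) = 0.01380·(1200/0.271)·1.872²/(2·9.81) = 10.92 m

h_f ≈ 10.9 m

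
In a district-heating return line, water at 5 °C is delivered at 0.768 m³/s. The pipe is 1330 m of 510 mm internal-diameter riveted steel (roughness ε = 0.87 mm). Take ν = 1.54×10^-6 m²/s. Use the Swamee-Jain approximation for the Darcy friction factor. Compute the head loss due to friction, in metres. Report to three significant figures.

V = 4Q/(πD²) = 4·0.768/(π·0.510²) = 3.760 m/s
Re = VD/ν = 3.760·0.510/1.54×10^-6 = 1.25×10^6 → turbulent
ε/D = 0.87/510 = 0.00171
Swamee-Jain: f = 0.02270
h_f = f(L/D)V²/(2g) = 0.02270·(1330/0.510)·3.760²/(2·9.81) = 42.64 m

h_f ≈ 42.6 m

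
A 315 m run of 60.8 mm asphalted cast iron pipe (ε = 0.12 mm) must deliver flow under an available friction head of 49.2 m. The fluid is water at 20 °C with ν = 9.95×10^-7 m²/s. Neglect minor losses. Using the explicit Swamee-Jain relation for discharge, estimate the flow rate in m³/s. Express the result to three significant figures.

Q ≈ 0.00803 m³/s

Swamee-Jain (Type II): Q = -0.965·√(gD⁵h_f/L)·ln[ε/(3.7D) + √(3.17ν²L/(gD³h_f))]
√(gD⁵h_f/L) = √(9.81·0.0608⁵·49.2/315) = 0.001128
ε/(3.7D) = 5.33×10^-4; √(3.17ν²L/(gD³h_f)) = 9.55×10^-5
Q = -0.965·0.001128·ln(6.289×10^-4) = 0.008026 m³/s
Check: V = 2.76 m/s, Re = 1.69×10^5, f = 0.02458, h_f = 49.6 m ≈ 49.2 m ✓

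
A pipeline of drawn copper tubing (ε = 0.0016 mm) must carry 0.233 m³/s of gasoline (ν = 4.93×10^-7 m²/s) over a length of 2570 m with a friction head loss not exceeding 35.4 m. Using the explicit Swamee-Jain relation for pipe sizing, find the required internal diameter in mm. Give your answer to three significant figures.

Swamee-Jain (Type III): D = 0.66·[ε^1.25·(LQ²/(gh_f))^4.75 + ν·Q^9.4·(L/(gh_f))^5.2]^0.04
LQ²/(gh_f) = 0.4018; L/(gh_f) = 7.400
Term 1 = ε^1.25·(…)^4.75 = 7.48×10^-10; Term 2 = ν·Q^9.4·(…)^5.2 = 1.85×10^-8
D = 0.66·(7.48×10^-10 + 1.85×10^-8)^0.04 = 0.3243 m = 324 mm
Check: V = 2.82 m/s, Re = 1.86×10^6, f = 0.01067, h_f = 34.3 m ≈ 35.4 m ✓

D ≈ 324 mm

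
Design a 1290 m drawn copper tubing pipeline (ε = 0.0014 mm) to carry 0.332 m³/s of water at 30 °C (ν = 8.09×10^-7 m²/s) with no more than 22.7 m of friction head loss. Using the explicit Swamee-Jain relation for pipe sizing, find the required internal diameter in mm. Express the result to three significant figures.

D ≈ 359 mm

Swamee-Jain (Type III): D = 0.66·[ε^1.25·(LQ²/(gh_f))^4.75 + ν·Q^9.4·(L/(gh_f))^5.2]^0.04
LQ²/(gh_f) = 0.6385; L/(gh_f) = 5.793
Term 1 = ε^1.25·(…)^4.75 = 5.72×10^-9; Term 2 = ν·Q^9.4·(…)^5.2 = 2.36×10^-7
D = 0.66·(5.72×10^-9 + 2.36×10^-7)^0.04 = 0.3588 m = 359 mm
Check: V = 3.28 m/s, Re = 1.46×10^6, f = 0.01103, h_f = 21.8 m ≈ 22.7 m ✓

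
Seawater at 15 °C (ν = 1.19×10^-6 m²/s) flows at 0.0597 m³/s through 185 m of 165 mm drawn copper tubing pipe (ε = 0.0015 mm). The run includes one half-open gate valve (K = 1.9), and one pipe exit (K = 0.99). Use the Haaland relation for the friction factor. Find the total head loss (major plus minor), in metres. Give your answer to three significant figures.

H_L ≈ 7.28 m

V = 4Q/(πD²) = 2.792 m/s; V²/2g = 0.3973 m
Re = 3.87×10^5, ε/D = 9.09×10^-6 → f = 0.01377 (Haaland)
Major: h_f = f(L/D)·V²/2g = 0.01377·1121·0.3973 = 6.133 m
Minor: ΣK = 2.89; h_m = ΣK·V²/2g = 1.148 m
Total H_L = 6.133 + 1.148 = 7.281 m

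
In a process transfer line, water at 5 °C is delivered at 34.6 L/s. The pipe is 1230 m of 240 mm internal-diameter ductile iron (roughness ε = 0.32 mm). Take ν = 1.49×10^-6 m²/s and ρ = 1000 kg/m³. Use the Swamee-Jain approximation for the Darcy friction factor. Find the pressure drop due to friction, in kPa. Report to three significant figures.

V = 4Q/(πD²) = 4·0.0346/(π·0.240²) = 0.7648 m/s
Re = VD/ν = 0.7648·0.240/1.49×10^-6 = 1.23×10^5 → turbulent
ε/D = 0.32/240 = 0.00133
Swamee-Jain: f = 0.02307
h_f = f(L/D)V²/(2g) = 0.02307·(1230/0.240)·0.7648²/(2·9.81) = 3.525 m
Δp = ρg·h_f = 1000·9.81·3.525 = 34.58 kPa

Δp ≈ 34.6 kPa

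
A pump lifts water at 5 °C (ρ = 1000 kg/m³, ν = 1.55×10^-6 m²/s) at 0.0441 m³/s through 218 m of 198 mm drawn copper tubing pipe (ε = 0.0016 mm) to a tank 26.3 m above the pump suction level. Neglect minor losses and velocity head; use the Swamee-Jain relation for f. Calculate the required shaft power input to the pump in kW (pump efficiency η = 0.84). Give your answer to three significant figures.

P_shaft ≈ 14.5 kW

V = 4Q/(πD²) = 1.432 m/s; Re = 1.83×10^5; ε/D = 8.08×10^-6; f = 0.01588
h_f = f(L/D)V²/2g = 1.828 m
Total head H = z + h_f = 26.3 + 1.828 = 28.13 m
P_hyd = ρgQH = 1000·9.81·0.0441·28.13 = 12.17 kW
P_shaft = P_hyd/η = 12.17/0.84 = 14.49 kW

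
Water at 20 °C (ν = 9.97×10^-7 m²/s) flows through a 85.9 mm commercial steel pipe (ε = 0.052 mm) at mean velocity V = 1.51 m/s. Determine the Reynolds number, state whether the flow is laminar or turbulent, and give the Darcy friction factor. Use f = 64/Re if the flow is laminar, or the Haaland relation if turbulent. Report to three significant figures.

Re ≈ 1.30×10^5; turbulent; f ≈ 0.0199

Re = VD/ν = 1.510·0.0859/9.97×10^-7 = 1.30×10^5
Re > 4000 → turbulent; ε/D = 6.05×10^-4
Haaland: f = 0.01992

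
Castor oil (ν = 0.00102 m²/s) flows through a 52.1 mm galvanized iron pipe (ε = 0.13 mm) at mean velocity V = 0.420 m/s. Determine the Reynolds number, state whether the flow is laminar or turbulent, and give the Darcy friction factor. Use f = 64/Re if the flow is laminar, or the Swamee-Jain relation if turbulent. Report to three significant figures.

Re ≈ 21.5; laminar; f = 64/Re ≈ 2.98

Re = VD/ν = 0.4200·0.0521/0.00102 = 21.5
Re < 2300 → laminar → f = 64/Re = 2.983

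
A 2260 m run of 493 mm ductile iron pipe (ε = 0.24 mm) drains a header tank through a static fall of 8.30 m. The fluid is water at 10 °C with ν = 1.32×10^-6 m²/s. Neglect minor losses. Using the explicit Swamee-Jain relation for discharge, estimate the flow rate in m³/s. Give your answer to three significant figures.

Swamee-Jain (Type II): Q = -0.965·√(gD⁵h_f/L)·ln[ε/(3.7D) + √(3.17ν²L/(gD³h_f))]
√(gD⁵h_f/L) = √(9.81·0.493⁵·8.30/2260) = 0.03239
ε/(3.7D) = 1.32×10^-4; √(3.17ν²L/(gD³h_f)) = 3.58×10^-5
Q = -0.965·0.03239·ln(1.673×10^-4) = 0.2718 m³/s
Check: V = 1.42 m/s, Re = 5.32×10^5, f = 0.01764, h_f = 8.36 m ≈ 8.30 m ✓

Q ≈ 0.272 m³/s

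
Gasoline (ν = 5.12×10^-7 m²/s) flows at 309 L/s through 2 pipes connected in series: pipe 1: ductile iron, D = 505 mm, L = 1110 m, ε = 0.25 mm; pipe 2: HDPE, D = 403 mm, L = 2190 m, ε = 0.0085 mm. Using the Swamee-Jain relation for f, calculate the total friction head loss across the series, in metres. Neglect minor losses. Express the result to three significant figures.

H ≈ 22.7 m

Pipe 1: V = 1.543 m/s, Re = 1.52×10^6, ε/D = 4.95×10^-4, f = 0.01708, h_1 = f(L/D)V²/2g = 4.555 m
Pipe 2: V = 2.422 m/s, Re = 1.91×10^6, ε/D = 2.11×10^-5, f = 0.01116, h_2 = f(L/D)V²/2g = 18.14 m
Series → Q common, losses add: H = Σh = 22.69 m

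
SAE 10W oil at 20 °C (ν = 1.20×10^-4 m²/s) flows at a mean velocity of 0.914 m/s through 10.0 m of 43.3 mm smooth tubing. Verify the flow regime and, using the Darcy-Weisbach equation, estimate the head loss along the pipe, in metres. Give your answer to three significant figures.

h_f ≈ 1.91 m

Re = VD/ν = 0.914·0.04330/1.20×10^-4 = 330 → laminar (Re < 2300)
f = 64/Re = 0.1941
h_f = f(L/D)V²/(2g) = 0.1941·(10.0/0.04330)·0.914²/(2·9.81) = 1.908 m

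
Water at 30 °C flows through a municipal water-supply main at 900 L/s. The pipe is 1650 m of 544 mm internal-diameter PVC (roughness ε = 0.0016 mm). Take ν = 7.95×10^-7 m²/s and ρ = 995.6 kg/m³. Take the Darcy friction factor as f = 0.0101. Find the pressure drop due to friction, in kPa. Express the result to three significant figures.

Δp ≈ 229 kPa

V = 4Q/(πD²) = 4·0.900/(π·0.544²) = 3.872 m/s
h_f = f(L/D)V²/(2g) = 0.01010·(1650/0.544)·3.872²/(2·9.81) = 23.41 m
Δp = ρg·h_f = 995.6·9.81·23.41 = 228.6 kPa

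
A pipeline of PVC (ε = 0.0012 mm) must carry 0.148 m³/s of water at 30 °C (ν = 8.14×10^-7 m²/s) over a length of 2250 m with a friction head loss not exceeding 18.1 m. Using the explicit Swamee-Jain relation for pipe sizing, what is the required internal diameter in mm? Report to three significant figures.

D ≈ 312 mm

Swamee-Jain (Type III): D = 0.66·[ε^1.25·(LQ²/(gh_f))^4.75 + ν·Q^9.4·(L/(gh_f))^5.2]^0.04
LQ²/(gh_f) = 0.2776; L/(gh_f) = 12.67
Term 1 = ε^1.25·(…)^4.75 = 9.01×10^-11; Term 2 = ν·Q^9.4·(…)^5.2 = 7.01×10^-9
D = 0.66·(9.01×10^-11 + 7.01×10^-9)^0.04 = 0.3116 m = 312 mm
Check: V = 1.94 m/s, Re = 7.43×10^5, f = 0.01229, h_f = 17.0 m ≈ 18.1 m ✓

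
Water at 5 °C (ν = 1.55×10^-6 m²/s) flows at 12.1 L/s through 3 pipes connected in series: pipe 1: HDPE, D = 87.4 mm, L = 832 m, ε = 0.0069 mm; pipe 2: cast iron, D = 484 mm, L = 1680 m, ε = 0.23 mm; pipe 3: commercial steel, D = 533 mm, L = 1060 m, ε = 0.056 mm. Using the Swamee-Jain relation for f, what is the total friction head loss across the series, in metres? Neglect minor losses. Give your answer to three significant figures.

Pipe 1: V = 2.017 m/s, Re = 1.14×10^5, ε/D = 7.89×10^-5, f = 0.01790, h_1 = f(L/D)V²/2g = 35.32 m
Pipe 2: V = 0.06577 m/s, Re = 2.05×10^4, ε/D = 4.75×10^-4, f = 0.02680, h_2 = f(L/D)V²/2g = 0.02051 m
Pipe 3: V = 0.05423 m/s, Re = 1.86×10^4, ε/D = 1.05×10^-4, f = 0.02653, h_3 = f(L/D)V²/2g = 0.007908 m
Series → Q common, losses add: H = Σh = 35.35 m

H ≈ 35.3 m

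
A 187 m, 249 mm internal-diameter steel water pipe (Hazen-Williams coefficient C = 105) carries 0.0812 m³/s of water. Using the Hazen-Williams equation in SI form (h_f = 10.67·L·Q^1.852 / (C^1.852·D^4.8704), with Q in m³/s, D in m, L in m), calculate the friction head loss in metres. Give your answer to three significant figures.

h_f = 10.67·187·0.0812^1.852 / (105^1.852·0.249^4.8704) = 3.006 m

h_f ≈ 3.01 m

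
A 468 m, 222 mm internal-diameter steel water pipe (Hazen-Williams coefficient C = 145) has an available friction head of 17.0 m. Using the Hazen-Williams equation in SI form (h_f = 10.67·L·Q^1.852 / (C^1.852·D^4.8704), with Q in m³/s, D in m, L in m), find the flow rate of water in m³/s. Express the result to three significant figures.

Q ≈ 0.129 m³/s

Rearranging: Q = [h_f·C^1.852·D^4.8704 / (10.67·L)]^(1/1.852)
Q = [17.0·145^1.852·0.222^4.8704 / (10.67·468)]^0.540 = 0.1288 m³/s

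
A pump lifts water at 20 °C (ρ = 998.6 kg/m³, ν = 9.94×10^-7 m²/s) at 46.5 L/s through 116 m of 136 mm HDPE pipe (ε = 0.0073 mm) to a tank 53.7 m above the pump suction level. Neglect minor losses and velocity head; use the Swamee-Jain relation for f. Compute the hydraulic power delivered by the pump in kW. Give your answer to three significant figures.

V = 4Q/(πD²) = 3.201 m/s; Re = 4.38×10^5; ε/D = 5.37×10^-5; f = 0.01415
h_f = f(L/D)V²/2g = 6.302 m
Total head H = z + h_f = 53.7 + 6.302 = 60.00 m
P_hyd = ρgQH = 998.6·9.81·0.0465·60.00 = 27.33 kW

P_hyd ≈ 27.3 kW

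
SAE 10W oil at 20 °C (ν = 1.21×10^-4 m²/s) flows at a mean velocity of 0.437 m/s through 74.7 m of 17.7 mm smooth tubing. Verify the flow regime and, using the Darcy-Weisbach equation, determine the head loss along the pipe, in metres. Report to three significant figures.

Re = VD/ν = 0.437·0.01770/1.21×10^-4 = 63.9 → laminar (Re < 2300)
f = 64/Re = 1.001
h_f = f(L/D)V²/(2g) = 1.001·(74.7/0.01770)·0.437²/(2·9.81) = 41.13 m

h_f ≈ 41.1 m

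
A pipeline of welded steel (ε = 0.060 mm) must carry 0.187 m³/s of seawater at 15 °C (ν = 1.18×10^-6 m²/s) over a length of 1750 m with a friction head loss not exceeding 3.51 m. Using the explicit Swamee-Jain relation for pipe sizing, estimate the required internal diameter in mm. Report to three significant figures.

Swamee-Jain (Type III): D = 0.66·[ε^1.25·(LQ²/(gh_f))^4.75 + ν·Q^9.4·(L/(gh_f))^5.2]^0.04
LQ²/(gh_f) = 1.777; L/(gh_f) = 50.82
Term 1 = ε^1.25·(…)^4.75 = 8.11×10^-5; Term 2 = ν·Q^9.4·(…)^5.2 = 1.26×10^-4
D = 0.66·(8.11×10^-5 + 1.26×10^-4)^0.04 = 0.4701 m = 470 mm
Check: V = 1.08 m/s, Re = 4.29×10^5, f = 0.01503, h_f = 3.31 m ≈ 3.51 m ✓

D ≈ 470 mm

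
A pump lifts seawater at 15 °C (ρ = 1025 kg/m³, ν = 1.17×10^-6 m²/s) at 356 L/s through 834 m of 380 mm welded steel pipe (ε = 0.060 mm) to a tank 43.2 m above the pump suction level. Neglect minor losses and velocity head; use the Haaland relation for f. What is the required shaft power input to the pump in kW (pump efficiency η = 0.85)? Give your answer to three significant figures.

V = 4Q/(πD²) = 3.139 m/s; Re = 1.02×10^6; ε/D = 1.58×10^-4; f = 0.01409
h_f = f(L/D)V²/2g = 15.53 m
Total head H = z + h_f = 43.2 + 15.53 = 58.73 m
P_hyd = ρgQH = 1025·9.81·0.356·58.73 = 210.2 kW
P_shaft = P_hyd/η = 210.2/0.85 = 247.3 kW

P_shaft ≈ 247 kW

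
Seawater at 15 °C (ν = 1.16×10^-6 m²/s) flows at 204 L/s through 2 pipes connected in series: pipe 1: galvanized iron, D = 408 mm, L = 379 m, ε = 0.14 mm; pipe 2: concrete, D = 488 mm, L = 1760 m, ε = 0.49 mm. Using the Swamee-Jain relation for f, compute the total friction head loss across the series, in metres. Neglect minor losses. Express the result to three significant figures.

H ≈ 6.38 m

Pipe 1: V = 1.560 m/s, Re = 5.49×10^5, ε/D = 3.43×10^-4, f = 0.01661, h_1 = f(L/D)V²/2g = 1.915 m
Pipe 2: V = 1.091 m/s, Re = 4.59×10^5, ε/D = 0.00100, f = 0.02043, h_2 = f(L/D)V²/2g = 4.467 m
Series → Q common, losses add: H = Σh = 6.382 m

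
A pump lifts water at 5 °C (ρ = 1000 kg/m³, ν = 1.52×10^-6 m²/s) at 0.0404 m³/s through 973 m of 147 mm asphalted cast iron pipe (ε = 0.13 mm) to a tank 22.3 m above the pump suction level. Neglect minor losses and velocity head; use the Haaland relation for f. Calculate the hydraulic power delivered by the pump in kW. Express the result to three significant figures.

V = 4Q/(πD²) = 2.380 m/s; Re = 2.30×10^5; ε/D = 8.84×10^-4; f = 0.02028
h_f = f(L/D)V²/2g = 38.76 m
Total head H = z + h_f = 22.3 + 38.76 = 61.06 m
P_hyd = ρgQH = 1000·9.81·0.0404·61.06 = 24.20 kW

P_hyd ≈ 24.2 kW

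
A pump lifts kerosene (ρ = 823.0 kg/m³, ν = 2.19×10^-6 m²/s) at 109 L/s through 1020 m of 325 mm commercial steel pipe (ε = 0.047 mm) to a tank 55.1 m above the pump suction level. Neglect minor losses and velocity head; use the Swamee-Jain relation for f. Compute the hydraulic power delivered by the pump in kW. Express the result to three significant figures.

V = 4Q/(πD²) = 1.314 m/s; Re = 1.95×10^5; ε/D = 1.45×10^-4; f = 0.01679
h_f = f(L/D)V²/2g = 4.638 m
Total head H = z + h_f = 55.1 + 4.638 = 59.74 m
P_hyd = ρgQH = 823.0·9.81·0.109·59.74 = 52.57 kW

P_hyd ≈ 52.6 kW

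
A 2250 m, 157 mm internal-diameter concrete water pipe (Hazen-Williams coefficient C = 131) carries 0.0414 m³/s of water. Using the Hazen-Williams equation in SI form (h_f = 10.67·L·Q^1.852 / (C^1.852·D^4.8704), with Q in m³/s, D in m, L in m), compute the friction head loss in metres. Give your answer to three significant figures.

h_f = 10.67·2250·0.0414^1.852 / (131^1.852·0.157^4.8704) = 65.18 m

h_f ≈ 65.2 m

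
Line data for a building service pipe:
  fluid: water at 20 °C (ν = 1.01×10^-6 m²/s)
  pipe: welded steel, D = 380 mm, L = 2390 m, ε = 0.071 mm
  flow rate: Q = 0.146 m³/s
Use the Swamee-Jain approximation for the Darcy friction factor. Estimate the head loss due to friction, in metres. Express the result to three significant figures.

h_f ≈ 8.20 m

V = 4Q/(πD²) = 4·0.146/(π·0.380²) = 1.287 m/s
Re = VD/ν = 1.287·0.380/1.01×10^-6 = 4.84×10^5 → turbulent
ε/D = 0.071/380 = 1.87×10^-4
Swamee-Jain: f = 0.01543
h_f = f(L/D)V²/(2g) = 0.01543·(2390/0.380)·1.287²/(2·9.81) = 8.198 m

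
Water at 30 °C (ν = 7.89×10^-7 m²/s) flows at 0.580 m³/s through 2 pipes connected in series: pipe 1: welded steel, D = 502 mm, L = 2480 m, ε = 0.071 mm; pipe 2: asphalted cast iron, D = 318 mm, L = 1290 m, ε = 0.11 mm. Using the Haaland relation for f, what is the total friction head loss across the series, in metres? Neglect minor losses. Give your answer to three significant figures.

H ≈ 201 m

Pipe 1: V = 2.930 m/s, Re = 1.86×10^6, ε/D = 1.41×10^-4, f = 0.01345, h_1 = f(L/D)V²/2g = 29.08 m
Pipe 2: V = 7.303 m/s, Re = 2.94×10^6, ε/D = 3.46×10^-4, f = 0.01563, h_2 = f(L/D)V²/2g = 172.4 m
Series → Q common, losses add: H = Σh = 201.5 m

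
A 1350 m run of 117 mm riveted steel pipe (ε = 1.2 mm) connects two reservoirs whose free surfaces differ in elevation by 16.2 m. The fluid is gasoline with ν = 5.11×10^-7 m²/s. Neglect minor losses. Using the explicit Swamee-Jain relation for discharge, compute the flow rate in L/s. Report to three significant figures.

Q ≈ 9.09 L/s

Swamee-Jain (Type II): Q = -0.965·√(gD⁵h_f/L)·ln[ε/(3.7D) + √(3.17ν²L/(gD³h_f))]
√(gD⁵h_f/L) = √(9.81·0.117⁵·16.2/1350) = 0.001607
ε/(3.7D) = 0.00277; √(3.17ν²L/(gD³h_f)) = 6.63×10^-5
Q = -0.965·0.001607·ln(0.002838) = 0.009092 m³/s
Check: V = 0.846 m/s, Re = 1.94×10^5, f = 0.03870, h_f = 16.3 m ≈ 16.2 m ✓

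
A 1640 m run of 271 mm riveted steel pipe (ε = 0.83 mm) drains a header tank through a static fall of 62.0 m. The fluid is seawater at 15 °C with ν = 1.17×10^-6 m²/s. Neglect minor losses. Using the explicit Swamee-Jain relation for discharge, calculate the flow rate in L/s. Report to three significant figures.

Q ≈ 159 L/s

Swamee-Jain (Type II): Q = -0.965·√(gD⁵h_f/L)·ln[ε/(3.7D) + √(3.17ν²L/(gD³h_f))]
√(gD⁵h_f/L) = √(9.81·0.271⁵·62.0/1640) = 0.02328
ε/(3.7D) = 8.28×10^-4; √(3.17ν²L/(gD³h_f)) = 2.42×10^-5
Q = -0.965·0.02328·ln(8.520×10^-4) = 0.1588 m³/s
Check: V = 2.75 m/s, Re = 6.38×10^5, f = 0.02662, h_f = 62.2 m ≈ 62.0 m ✓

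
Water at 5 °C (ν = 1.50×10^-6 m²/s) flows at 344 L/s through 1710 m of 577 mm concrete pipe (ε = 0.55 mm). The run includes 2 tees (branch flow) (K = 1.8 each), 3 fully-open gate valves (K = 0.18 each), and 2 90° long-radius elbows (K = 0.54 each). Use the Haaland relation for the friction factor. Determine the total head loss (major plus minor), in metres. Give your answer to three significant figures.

H_L ≈ 5.68 m

V = 4Q/(πD²) = 1.316 m/s; V²/2g = 0.08821 m
Re = 5.06×10^5, ε/D = 9.53×10^-4 → f = 0.01998 (Haaland)
Major: h_f = f(L/D)·V²/2g = 0.01998·2964·0.08821 = 5.224 m
Minor: ΣK = 5.22; h_m = ΣK·V²/2g = 0.4605 m
Total H_L = 5.224 + 0.4605 = 5.684 m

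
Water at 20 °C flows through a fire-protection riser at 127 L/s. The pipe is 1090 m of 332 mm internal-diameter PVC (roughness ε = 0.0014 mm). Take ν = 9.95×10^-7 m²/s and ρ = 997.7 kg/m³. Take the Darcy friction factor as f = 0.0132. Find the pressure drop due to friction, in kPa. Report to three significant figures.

V = 4Q/(πD²) = 4·0.127/(π·0.332²) = 1.467 m/s
h_f = f(L/D)V²/(2g) = 0.01320·(1090/0.332)·1.467²/(2·9.81) = 4.754 m
Δp = ρg·h_f = 997.7·9.81·4.754 = 46.53 kPa

Δp ≈ 46.5 kPa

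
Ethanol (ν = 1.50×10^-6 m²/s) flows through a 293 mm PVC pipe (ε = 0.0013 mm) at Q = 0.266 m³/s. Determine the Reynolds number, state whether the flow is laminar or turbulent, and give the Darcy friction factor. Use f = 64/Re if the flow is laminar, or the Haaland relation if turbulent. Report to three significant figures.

V = 4Q/(πD²) = 3.945 m/s
Re = VD/ν = 3.945·0.293/1.50×10^-6 = 7.71×10^5
Re > 4000 → turbulent; ε/D = 4.44×10^-6
Haaland: f = 0.01217

Re ≈ 7.71×10^5; turbulent; f ≈ 0.0122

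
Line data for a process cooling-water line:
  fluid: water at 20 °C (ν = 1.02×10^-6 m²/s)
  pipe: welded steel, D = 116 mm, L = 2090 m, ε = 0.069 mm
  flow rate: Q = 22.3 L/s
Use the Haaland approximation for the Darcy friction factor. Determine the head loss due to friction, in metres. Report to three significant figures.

h_f ≈ 77.1 m

V = 4Q/(πD²) = 4·0.0223/(π·0.116²) = 2.110 m/s
Re = VD/ν = 2.110·0.116/1.02×10^-6 = 2.40×10^5 → turbulent
ε/D = 0.069/116 = 5.95×10^-4
Haaland: f = 0.01887
h_f = f(L/D)V²/(2g) = 0.01887·(2090/0.116)·2.110²/(2·9.81) = 77.14 m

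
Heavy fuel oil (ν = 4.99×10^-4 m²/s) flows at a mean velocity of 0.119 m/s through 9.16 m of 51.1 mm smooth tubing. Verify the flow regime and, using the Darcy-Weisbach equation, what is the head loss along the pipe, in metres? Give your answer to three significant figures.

h_f ≈ 0.679 m

Re = VD/ν = 0.119·0.05110/4.99×10^-4 = 12.2 → laminar (Re < 2300)
f = 64/Re = 5.252
h_f = f(L/D)V²/(2g) = 5.252·(9.16/0.05110)·0.119²/(2·9.81) = 0.6795 m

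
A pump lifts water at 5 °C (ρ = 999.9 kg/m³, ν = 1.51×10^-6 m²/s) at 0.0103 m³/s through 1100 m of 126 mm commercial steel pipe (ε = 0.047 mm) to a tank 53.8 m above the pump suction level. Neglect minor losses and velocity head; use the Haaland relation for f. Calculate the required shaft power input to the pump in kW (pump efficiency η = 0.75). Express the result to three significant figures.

V = 4Q/(πD²) = 0.8260 m/s; Re = 6.89×10^4; ε/D = 3.73×10^-4; f = 0.02067
h_f = f(L/D)V²/2g = 6.276 m
Total head H = z + h_f = 53.8 + 6.276 = 60.08 m
P_hyd = ρgQH = 999.9·9.81·0.0103·60.08 = 6.070 kW
P_shaft = P_hyd/η = 6.070/0.75 = 8.093 kW

P_shaft ≈ 8.09 kW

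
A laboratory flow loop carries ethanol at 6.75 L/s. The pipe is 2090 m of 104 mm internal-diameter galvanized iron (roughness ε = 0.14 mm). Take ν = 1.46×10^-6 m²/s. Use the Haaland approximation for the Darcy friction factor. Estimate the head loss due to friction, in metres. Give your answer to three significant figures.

V = 4Q/(πD²) = 4·0.00675/(π·0.104²) = 0.7946 m/s
Re = VD/ν = 0.7946·0.104/1.46×10^-6 = 5.66×10^4 → turbulent
ε/D = 0.14/104 = 0.00135
Haaland: f = 0.02433
h_f = f(L/D)V²/(2g) = 0.02433·(2090/0.104)·0.7946²/(2·9.81) = 15.73 m

h_f ≈ 15.7 m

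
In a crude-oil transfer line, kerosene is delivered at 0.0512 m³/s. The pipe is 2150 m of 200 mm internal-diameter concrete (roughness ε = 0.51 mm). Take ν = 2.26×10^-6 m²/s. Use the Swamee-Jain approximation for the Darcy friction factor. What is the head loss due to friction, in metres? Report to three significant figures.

h_f ≈ 38.2 m

V = 4Q/(πD²) = 4·0.0512/(π·0.200²) = 1.630 m/s
Re = VD/ν = 1.630·0.200/2.26×10^-6 = 1.44×10^5 → turbulent
ε/D = 0.51/200 = 0.00255
Swamee-Jain: f = 0.02625
h_f = f(L/D)V²/(2g) = 0.02625·(2150/0.200)·1.630²/(2·9.81) = 38.19 m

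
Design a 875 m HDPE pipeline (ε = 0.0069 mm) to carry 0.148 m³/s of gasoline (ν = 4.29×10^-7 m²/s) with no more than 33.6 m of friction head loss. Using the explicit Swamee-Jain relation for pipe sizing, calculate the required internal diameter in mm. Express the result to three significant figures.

Swamee-Jain (Type III): D = 0.66·[ε^1.25·(LQ²/(gh_f))^4.75 + ν·Q^9.4·(L/(gh_f))^5.2]^0.04
LQ²/(gh_f) = 0.05815; L/(gh_f) = 2.655
Term 1 = ε^1.25·(…)^4.75 = 4.79×10^-13; Term 2 = ν·Q^9.4·(…)^5.2 = 1.09×10^-12
D = 0.66·(4.79×10^-13 + 1.09×10^-12)^0.04 = 0.2225 m = 223 mm
Check: V = 3.81 m/s, Re = 1.97×10^6, f = 0.01140, h_f = 33.1 m ≈ 33.6 m ✓

D ≈ 223 mm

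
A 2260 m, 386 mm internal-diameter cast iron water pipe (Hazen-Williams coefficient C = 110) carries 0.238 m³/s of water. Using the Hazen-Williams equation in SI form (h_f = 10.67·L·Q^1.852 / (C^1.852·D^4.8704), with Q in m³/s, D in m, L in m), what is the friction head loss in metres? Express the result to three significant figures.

h_f ≈ 28.9 m

h_f = 10.67·2260·0.238^1.852 / (110^1.852·0.386^4.8704) = 28.87 m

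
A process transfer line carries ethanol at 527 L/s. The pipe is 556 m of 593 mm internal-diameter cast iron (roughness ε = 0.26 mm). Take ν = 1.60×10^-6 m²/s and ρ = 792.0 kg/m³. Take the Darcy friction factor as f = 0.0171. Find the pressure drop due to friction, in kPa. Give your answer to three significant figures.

Δp ≈ 23.1 kPa

V = 4Q/(πD²) = 4·0.527/(π·0.593²) = 1.908 m/s
h_f = f(L/D)V²/(2g) = 0.01710·(556/0.593)·1.908²/(2·9.81) = 2.975 m
Δp = ρg·h_f = 792.0·9.81·2.975 = 23.12 kPa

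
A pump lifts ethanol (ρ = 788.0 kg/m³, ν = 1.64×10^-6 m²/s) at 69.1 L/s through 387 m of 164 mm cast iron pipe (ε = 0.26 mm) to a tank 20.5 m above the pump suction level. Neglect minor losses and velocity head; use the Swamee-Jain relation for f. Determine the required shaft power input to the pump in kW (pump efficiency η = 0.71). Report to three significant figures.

V = 4Q/(πD²) = 3.271 m/s; Re = 3.27×10^5; ε/D = 0.00159; f = 0.02283
h_f = f(L/D)V²/2g = 29.38 m
Total head H = z + h_f = 20.5 + 29.38 = 49.88 m
P_hyd = ρgQH = 788.0·9.81·0.0691·49.88 = 26.65 kW
P_shaft = P_hyd/η = 26.65/0.71 = 37.53 kW

P_shaft ≈ 37.5 kW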